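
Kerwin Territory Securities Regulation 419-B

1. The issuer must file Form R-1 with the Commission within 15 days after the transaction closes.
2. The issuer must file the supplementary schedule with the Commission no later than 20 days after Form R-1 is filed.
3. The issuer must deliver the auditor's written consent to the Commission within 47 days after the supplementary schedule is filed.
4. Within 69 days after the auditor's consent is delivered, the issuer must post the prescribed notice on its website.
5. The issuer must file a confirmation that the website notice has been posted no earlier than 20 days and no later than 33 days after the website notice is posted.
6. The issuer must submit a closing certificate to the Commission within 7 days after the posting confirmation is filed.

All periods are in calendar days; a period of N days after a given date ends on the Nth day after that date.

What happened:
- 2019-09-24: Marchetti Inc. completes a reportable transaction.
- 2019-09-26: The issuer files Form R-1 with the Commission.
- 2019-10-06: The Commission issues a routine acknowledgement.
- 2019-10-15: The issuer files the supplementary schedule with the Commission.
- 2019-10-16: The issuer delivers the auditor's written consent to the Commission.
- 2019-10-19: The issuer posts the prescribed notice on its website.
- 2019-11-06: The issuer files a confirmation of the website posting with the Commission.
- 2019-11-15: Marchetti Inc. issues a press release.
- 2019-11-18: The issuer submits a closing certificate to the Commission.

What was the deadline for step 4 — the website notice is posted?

2019-12-24

Step 4 runs from 2019-10-16, when the auditor's consent is delivered. 69 days after 2019-10-16 is 2019-12-24.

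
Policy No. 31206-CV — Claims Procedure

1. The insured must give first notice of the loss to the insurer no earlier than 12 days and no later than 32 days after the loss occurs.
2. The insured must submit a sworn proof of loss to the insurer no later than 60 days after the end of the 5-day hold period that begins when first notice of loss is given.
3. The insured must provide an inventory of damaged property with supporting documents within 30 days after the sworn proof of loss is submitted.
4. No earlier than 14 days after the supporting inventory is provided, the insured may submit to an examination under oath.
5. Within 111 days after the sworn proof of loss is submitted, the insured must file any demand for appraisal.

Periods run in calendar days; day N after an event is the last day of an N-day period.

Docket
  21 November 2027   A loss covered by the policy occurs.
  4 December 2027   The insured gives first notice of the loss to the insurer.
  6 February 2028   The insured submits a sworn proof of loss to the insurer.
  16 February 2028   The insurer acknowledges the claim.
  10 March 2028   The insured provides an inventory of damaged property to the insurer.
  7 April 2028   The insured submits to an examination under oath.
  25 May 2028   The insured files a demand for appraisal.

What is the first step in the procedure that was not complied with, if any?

(1) the permitted window runs from 21 November 2027 + 12 = 3 December 2027 to 21 November 2027 + 32 = 23 December 2027; done 4 December 2027, which is between those dates.
(2) due by 9 December 2027 + 60 days = 7 February 2028; completed 6 February 2028, before the deadline.
(3) due by 6 February 2028 + 30 days = 7 March 2028; not done until 10 March 2028, 3 days after the deadline.
The analysis stops there.

Step 3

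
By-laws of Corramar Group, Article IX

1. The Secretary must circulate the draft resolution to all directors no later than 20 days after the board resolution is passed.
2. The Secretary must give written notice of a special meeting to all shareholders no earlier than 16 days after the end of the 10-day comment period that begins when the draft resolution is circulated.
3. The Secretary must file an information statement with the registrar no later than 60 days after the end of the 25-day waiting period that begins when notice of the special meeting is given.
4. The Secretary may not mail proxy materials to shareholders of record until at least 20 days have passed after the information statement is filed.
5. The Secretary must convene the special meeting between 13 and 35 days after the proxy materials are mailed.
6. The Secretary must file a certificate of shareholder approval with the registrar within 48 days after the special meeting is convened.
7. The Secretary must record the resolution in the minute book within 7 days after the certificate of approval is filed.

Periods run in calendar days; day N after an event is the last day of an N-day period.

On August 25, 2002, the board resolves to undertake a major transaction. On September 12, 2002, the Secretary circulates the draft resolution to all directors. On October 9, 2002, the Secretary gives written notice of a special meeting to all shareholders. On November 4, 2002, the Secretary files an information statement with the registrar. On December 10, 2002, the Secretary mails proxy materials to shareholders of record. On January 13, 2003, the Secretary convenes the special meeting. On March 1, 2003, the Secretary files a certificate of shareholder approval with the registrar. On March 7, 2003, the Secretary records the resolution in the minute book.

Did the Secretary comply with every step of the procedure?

Step 1: 20 days after August 25, 2002 (when the board resolution is passed) is September 14, 2002; September 12, 2002 is within that limit.
Step 2: the earliest permitted date is 16 days after September 22, 2002 (end of the 10-day comment period, which began when the draft resolution is circulated on September 12, 2002), i.e. October 8, 2002; October 9, 2002 is on or after that date.
Step 3: 60 days after November 3, 2002 (end of the 25-day waiting period, which began when notice of the special meeting is given on October 9, 2002) is January 2, 2003; November 4, 2002 is within that limit.
Step 4: the earliest permitted date is 20 days after November 4, 2002 (when the information statement is filed), i.e. November 24, 2002; December 10, 2002 is on or after that date.
Step 5: the window is 13–35 days after December 10, 2002 (when the proxy materials are mailed), so December 23, 2002 through January 14, 2003; done January 13, 2003, which is between those dates.
Step 6: 48 days after January 13, 2003 (when the special meeting is convened) is March 2, 2003; done March 1, 2003 — timely.
Step 7: 7 days after March 1, 2003 (when the certificate of approval is filed) is March 8, 2003; done March 7, 2003 — timely.

Yes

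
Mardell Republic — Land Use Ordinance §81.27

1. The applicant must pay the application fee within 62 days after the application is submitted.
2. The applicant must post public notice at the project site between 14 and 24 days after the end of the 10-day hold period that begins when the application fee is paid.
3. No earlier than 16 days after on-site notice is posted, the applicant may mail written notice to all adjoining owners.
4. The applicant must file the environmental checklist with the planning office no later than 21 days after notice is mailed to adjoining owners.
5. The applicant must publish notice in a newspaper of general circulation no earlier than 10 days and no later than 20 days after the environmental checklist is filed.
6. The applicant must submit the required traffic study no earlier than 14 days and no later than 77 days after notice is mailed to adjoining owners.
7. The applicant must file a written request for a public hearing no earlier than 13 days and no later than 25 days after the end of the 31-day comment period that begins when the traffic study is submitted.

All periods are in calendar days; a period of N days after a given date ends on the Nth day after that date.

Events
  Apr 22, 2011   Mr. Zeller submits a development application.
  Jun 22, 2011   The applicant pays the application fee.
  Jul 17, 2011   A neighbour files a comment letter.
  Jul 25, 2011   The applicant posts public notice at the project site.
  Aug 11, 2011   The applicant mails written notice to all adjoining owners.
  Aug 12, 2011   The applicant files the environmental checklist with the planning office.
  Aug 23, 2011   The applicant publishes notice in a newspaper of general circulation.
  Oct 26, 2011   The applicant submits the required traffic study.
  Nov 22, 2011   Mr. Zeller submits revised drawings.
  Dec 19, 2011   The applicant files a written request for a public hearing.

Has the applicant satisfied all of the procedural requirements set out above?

Yes

Step 1: 62 days after Apr 22, 2011 (when the application is submitted) is Jun 23, 2011; Jun 22, 2011 is within that limit.
Step 2: the window is 14–24 days after Jul 2, 2011 (end of the 10-day hold period, which began when the application fee is paid on Jun 22, 2011), so Jul 16, 2011 through Jul 26, 2011; Jul 25, 2011 falls inside that range.
Step 3: the earliest permitted date is 16 days after Jul 25, 2011 (when on-site notice is posted), i.e. Aug 10, 2011; done Aug 11, 2011, after the minimum wait.
Step 4: 21 days after Aug 11, 2011 (when notice is mailed to adjoining owners) is Sep 1, 2011; completed Aug 12, 2011, before the deadline.
Step 5: the window is 10–20 days after Aug 12, 2011 (when the environmental checklist is filed), so Aug 22, 2011 through Sep 1, 2011; done Aug 23, 2011, which is between those dates.
Step 6: the window is 14–77 days after Aug 11, 2011 (when notice is mailed to adjoining owners), so Aug 25, 2011 through Oct 27, 2011; done Oct 26, 2011, which is between those dates.
Step 7: the window is 13–25 days after Nov 26, 2011 (end of the 31-day comment period, which began when the traffic study is submitted on Oct 26, 2011), so Dec 9, 2011 through Dec 21, 2011; done Dec 19, 2011 — within the window.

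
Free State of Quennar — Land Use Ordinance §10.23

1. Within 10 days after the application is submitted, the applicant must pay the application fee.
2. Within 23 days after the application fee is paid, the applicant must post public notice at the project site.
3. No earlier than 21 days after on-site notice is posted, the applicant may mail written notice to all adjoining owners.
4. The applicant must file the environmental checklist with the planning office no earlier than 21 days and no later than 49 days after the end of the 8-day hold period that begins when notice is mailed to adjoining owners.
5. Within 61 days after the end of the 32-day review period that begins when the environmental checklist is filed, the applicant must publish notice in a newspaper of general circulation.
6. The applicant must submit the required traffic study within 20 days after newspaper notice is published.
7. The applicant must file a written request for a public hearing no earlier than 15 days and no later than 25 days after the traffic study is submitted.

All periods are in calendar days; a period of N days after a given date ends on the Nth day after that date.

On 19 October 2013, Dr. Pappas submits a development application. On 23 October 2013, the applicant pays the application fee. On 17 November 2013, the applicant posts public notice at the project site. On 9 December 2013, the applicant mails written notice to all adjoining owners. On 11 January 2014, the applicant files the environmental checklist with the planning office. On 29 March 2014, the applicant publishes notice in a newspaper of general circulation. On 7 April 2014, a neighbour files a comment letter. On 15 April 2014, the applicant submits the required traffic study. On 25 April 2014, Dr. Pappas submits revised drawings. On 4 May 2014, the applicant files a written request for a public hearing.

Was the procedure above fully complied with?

No

Step 1: 10 days after 19 October 2013 (when the application is submitted) is 29 October 2013; completed 23 October 2013, before the deadline.
Step 2: 23 days after 23 October 2013 (when the application fee is paid) is 15 November 2013; done 17 November 2013 — 2 days late.
Later steps need not be reached.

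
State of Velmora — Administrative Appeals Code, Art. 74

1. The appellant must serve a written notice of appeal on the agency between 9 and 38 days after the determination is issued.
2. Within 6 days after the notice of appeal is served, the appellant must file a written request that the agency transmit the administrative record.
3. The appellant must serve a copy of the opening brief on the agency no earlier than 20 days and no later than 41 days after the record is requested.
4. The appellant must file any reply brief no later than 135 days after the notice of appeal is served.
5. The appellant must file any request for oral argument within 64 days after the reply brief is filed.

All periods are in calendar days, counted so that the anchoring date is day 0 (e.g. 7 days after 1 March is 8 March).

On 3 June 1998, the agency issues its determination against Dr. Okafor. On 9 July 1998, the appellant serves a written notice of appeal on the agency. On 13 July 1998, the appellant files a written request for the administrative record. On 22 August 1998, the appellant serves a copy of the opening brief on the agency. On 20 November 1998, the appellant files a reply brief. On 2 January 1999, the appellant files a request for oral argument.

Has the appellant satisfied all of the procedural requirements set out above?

Yes

Step 1: the window is 9–38 days after 3 June 1998 (when the determination is issued), so 12 June 1998 through 11 July 1998; done 9 July 1998, which is between those dates.
Step 2: 6 days after 9 July 1998 (when the notice of appeal is served) is 15 July 1998; 13 July 1998 is within that limit.
Step 3: the window is 20–41 days after 13 July 1998 (when the record is requested), so 2 August 1998 through 23 August 1998; done 22 August 1998 — within the window.
Step 4: 135 days after 9 July 1998 (when the notice of appeal is served) is 21 November 1998; 20 November 1998 is within that limit.
Step 5: 64 days after 20 November 1998 (when the reply brief is filed) is 23 January 1999; completed 2 January 1999, before the deadline.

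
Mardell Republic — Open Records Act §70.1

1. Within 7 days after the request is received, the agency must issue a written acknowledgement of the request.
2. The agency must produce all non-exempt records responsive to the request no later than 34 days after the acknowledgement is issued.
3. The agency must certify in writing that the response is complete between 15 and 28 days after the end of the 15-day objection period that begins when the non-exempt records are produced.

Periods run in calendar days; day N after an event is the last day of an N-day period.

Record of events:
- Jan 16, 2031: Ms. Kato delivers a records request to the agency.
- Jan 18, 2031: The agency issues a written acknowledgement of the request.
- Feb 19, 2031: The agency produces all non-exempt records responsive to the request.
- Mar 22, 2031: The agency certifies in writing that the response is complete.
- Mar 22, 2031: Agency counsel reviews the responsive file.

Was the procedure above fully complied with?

Yes

Step 1: 7 days after Jan 16, 2031 (when the request is received) is Jan 23, 2031; done Jan 18, 2031 — timely.
Step 2: 34 days after Jan 18, 2031 (when the acknowledgement is issued) is Feb 21, 2031; Feb 19, 2031 is within that limit.
Step 3: the window is 15–28 days after Mar 6, 2031 (end of the 15-day objection period, which began when the non-exempt records are produced on Feb 19, 2031), so Mar 21, 2031 through Apr 3, 2031; Mar 22, 2031 falls inside that range.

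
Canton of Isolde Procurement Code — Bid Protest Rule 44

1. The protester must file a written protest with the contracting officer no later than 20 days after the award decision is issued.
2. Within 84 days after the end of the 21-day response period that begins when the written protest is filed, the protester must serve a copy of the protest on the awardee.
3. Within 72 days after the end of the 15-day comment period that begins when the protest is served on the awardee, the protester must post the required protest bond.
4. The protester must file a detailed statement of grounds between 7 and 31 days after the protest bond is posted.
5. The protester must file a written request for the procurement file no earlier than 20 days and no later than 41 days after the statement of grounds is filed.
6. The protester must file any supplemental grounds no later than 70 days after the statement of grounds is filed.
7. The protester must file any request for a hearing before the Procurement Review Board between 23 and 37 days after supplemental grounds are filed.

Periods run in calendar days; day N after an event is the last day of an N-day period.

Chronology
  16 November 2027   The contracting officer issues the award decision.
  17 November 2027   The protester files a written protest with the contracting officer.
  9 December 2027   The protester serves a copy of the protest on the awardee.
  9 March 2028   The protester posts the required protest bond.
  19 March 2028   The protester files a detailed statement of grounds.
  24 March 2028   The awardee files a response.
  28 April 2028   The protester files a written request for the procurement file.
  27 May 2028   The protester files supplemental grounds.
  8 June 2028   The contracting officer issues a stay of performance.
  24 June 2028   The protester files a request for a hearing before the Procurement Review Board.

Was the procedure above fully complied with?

(1) due by 16 November 2027 + 20 days = 6 December 2027; done 17 November 2027 — timely.
(2) due by 8 December 2027 + 84 days = 1 March 2028; 9 December 2027 is within that limit.
(3) due by 24 December 2027 + 72 days = 5 March 2028; done 9 March 2028 — 4 days late.

No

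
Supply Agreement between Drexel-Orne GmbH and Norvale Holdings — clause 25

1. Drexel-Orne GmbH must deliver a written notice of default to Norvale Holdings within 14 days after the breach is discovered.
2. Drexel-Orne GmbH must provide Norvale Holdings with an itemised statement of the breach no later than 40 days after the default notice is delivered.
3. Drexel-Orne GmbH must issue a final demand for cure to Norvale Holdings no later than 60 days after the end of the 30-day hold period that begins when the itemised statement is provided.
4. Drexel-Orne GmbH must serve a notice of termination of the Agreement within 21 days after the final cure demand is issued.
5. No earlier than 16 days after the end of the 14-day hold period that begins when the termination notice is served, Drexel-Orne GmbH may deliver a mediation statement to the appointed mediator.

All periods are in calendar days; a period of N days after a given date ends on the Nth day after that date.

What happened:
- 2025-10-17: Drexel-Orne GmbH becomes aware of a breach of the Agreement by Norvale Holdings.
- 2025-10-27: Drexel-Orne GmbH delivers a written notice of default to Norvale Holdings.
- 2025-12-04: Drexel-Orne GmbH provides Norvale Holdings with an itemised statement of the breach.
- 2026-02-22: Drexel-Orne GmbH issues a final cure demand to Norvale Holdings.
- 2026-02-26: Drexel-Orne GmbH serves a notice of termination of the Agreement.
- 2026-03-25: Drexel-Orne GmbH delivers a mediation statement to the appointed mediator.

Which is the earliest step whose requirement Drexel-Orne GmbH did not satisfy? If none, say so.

Step 1 — counting 14 days from 2025-10-17 (when the breach is discovered) gives a deadline of 2025-10-31; done 2025-10-27 — timely.
Step 2 — counting 40 days from 2025-10-27 (when the default notice is delivered) gives a deadline of 2025-12-06; completed 2025-12-04, before the deadline.
Step 3 — counting 60 days from 2026-01-03 (end of the 30-day hold period, which began when the itemised statement is provided on 2025-12-04) gives a deadline of 2026-03-04; 2026-02-22 is within that limit.
Step 4 — counting 21 days from 2026-02-22 (when the final cure demand is issued) gives a deadline of 2026-03-15; completed 2026-02-26, before the deadline.
Step 5 — must wait 16 days from 2026-03-12 (end of the 14-day hold period, which began when the termination notice is served on 2026-02-26), so not before 2026-03-28; 2026-03-25 is 3 days before the earliest permitted date.
That is the first point of non-compliance.

Step 5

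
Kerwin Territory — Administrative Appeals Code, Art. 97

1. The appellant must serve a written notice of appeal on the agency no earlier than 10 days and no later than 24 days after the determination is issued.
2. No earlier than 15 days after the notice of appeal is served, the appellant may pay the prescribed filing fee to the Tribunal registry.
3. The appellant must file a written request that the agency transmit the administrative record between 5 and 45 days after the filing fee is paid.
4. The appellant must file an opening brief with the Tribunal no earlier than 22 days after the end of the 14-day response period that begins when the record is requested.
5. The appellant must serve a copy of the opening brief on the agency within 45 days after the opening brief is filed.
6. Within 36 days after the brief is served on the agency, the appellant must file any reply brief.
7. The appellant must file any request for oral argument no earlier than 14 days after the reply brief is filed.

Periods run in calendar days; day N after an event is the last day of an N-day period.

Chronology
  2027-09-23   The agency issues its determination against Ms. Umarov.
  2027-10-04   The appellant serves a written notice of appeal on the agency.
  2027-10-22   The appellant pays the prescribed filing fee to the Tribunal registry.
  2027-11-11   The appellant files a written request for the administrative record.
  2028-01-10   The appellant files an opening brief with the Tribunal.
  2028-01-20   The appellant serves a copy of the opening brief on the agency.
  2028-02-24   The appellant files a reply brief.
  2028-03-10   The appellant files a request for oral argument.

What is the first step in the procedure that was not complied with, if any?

None — every step was satisfied

(1) the permitted window runs from 2027-09-23 + 10 = 2027-10-03 to 2027-09-23 + 24 = 2027-10-17; 2027-10-04 falls inside that range.
(2) permitted from 2027-10-04 + 15 days = 2027-10-19 onward; 2027-10-22 is on or after that date.
(3) the permitted window runs from 2027-10-22 + 5 = 2027-10-27 to 2027-10-22 + 45 = 2027-12-06; done 2027-11-11, which is between those dates.
(4) permitted from 2027-11-25 + 22 days = 2027-12-17 onward; done 2028-01-10 — permitted.
(5) due by 2028-01-10 + 45 days = 2028-02-24; 2028-01-20 is within that limit.
(6) due by 2028-01-20 + 36 days = 2028-02-25; done 2028-02-24 — timely.
(7) permitted from 2028-02-24 + 14 days = 2028-03-09 onward; done 2028-03-10, after the minimum wait.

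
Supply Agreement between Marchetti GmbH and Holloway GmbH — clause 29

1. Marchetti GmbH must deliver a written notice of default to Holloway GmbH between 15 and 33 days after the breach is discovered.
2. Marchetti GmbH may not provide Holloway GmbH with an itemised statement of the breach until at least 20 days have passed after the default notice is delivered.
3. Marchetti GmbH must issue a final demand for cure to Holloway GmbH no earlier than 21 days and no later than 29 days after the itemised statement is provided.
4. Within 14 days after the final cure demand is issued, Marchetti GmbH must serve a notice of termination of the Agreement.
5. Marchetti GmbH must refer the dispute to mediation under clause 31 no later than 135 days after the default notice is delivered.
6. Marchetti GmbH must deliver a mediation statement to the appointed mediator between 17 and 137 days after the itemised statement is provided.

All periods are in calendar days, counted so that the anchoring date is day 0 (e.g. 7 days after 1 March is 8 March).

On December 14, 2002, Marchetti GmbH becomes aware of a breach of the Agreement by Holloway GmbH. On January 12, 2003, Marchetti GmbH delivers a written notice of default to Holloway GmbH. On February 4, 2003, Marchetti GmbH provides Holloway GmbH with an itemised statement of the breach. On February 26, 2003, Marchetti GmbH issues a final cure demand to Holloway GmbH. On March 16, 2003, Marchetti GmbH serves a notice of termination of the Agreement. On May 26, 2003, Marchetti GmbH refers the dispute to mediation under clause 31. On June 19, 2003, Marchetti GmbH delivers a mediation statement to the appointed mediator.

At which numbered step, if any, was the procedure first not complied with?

Step 4

Step 1 — 15 and 33 days from December 14, 2002 (when the breach is discovered) are December 29, 2002 and January 16, 2003 respectively; January 12, 2003 falls inside that range.
Step 2 — must wait 20 days from January 12, 2003 (when the default notice is delivered), so not before February 1, 2003; February 4, 2003 is on or after that date.
Step 3 — 21 and 29 days from February 4, 2003 (when the itemised statement is provided) are February 25, 2003 and March 5, 2003 respectively; February 26, 2003 falls inside that range.
Step 4 — counting 14 days from February 26, 2003 (when the final cure demand is issued) gives a deadline of March 12, 2003; March 16, 2003 misses that deadline by 4 days.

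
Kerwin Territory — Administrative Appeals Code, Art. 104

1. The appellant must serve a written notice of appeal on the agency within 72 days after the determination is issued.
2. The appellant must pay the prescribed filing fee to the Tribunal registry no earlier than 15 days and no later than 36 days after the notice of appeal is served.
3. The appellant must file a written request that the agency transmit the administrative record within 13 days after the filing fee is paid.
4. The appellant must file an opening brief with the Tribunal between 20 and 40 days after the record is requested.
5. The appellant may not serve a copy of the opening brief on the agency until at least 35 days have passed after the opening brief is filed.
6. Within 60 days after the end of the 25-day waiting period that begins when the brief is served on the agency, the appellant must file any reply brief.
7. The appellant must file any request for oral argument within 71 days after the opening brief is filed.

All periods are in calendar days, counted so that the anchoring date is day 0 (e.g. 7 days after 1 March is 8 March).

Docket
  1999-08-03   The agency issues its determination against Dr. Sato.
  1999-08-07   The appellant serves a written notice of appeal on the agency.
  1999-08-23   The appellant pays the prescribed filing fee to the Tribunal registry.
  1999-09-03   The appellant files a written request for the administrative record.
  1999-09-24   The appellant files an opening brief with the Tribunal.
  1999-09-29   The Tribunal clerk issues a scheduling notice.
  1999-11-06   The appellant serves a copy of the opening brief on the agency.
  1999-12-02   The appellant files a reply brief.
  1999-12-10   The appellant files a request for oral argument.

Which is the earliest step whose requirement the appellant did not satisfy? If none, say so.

Step 7

(1) due by 1999-08-03 + 72 days = 1999-10-14; done 1999-08-07 — timely.
(2) the permitted window runs from 1999-08-07 + 15 = 1999-08-22 to 1999-08-07 + 36 = 1999-09-12; 1999-08-23 falls inside that range.
(3) due by 1999-08-23 + 13 days = 1999-09-05; completed 1999-09-03, before the deadline.
(4) the permitted window runs from 1999-09-03 + 20 = 1999-09-23 to 1999-09-03 + 40 = 1999-10-13; done 1999-09-24, which is between those dates.
(5) permitted from 1999-09-24 + 35 days = 1999-10-29 onward; done 1999-11-06, after the minimum wait.
(6) due by 1999-12-01 + 60 days = 2000-01-30; completed 1999-12-02, before the deadline.
(7) due by 1999-09-24 + 71 days = 1999-12-04; not done until 1999-12-10, 6 days after the deadline.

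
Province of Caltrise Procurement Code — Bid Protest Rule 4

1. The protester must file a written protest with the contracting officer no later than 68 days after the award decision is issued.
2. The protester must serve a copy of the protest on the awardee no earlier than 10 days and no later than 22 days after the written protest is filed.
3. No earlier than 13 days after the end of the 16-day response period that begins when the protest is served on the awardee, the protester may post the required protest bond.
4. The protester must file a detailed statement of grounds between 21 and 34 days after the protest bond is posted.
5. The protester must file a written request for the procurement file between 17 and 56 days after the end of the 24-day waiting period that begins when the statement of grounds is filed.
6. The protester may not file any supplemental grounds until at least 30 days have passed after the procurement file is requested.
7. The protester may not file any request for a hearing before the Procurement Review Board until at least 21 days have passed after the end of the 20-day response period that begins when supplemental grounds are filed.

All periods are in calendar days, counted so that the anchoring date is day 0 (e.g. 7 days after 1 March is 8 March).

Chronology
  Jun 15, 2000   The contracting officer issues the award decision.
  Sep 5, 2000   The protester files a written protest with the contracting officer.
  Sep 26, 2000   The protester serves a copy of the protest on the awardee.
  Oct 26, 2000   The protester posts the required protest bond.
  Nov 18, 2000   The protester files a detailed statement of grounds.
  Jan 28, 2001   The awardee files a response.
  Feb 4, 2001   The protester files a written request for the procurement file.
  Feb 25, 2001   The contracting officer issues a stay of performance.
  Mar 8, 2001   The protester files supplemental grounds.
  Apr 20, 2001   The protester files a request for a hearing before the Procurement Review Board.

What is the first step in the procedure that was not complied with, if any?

Step 1 — counting 68 days from Jun 15, 2000 (when the award decision is issued) gives a deadline of Aug 22, 2000; done Sep 5, 2000 — 14 days late.
No need to go further; step 1 was not satisfied.

Step 1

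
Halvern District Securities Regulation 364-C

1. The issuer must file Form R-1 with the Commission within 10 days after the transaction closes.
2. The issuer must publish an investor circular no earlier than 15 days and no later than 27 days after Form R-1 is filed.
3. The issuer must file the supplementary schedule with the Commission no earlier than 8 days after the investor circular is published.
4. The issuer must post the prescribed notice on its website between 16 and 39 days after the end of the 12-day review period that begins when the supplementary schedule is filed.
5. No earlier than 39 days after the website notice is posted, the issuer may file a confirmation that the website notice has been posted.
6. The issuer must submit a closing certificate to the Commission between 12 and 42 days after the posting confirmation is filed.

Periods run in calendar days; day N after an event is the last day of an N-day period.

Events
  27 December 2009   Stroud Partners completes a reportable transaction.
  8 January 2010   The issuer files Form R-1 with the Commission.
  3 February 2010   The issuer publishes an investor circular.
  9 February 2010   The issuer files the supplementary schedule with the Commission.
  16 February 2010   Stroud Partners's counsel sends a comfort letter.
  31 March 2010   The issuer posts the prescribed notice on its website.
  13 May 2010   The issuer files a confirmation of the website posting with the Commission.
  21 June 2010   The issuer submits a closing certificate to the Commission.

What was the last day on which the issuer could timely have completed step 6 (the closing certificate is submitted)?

Step 6 runs from 13 May 2010, when the posting confirmation is filed. The window is 12–42 days after 13 May 2010; it closes on 24 June 2010.

24 June 2010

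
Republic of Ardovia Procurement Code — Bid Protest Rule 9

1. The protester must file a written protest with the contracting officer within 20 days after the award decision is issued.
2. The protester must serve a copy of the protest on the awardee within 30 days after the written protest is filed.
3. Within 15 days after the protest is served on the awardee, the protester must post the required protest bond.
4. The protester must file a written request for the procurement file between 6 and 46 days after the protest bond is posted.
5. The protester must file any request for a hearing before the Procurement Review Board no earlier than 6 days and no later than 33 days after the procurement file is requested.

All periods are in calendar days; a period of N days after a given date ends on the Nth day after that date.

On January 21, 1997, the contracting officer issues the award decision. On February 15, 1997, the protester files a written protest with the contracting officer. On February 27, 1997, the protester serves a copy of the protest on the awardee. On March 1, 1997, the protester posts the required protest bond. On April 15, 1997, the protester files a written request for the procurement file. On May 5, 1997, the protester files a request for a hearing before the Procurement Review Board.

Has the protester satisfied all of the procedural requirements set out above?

No

Step 1: 20 days after January 21, 1997 (when the award decision is issued) is February 10, 1997; not done until February 15, 1997, 5 days after the deadline.
That is the first point of non-compliance.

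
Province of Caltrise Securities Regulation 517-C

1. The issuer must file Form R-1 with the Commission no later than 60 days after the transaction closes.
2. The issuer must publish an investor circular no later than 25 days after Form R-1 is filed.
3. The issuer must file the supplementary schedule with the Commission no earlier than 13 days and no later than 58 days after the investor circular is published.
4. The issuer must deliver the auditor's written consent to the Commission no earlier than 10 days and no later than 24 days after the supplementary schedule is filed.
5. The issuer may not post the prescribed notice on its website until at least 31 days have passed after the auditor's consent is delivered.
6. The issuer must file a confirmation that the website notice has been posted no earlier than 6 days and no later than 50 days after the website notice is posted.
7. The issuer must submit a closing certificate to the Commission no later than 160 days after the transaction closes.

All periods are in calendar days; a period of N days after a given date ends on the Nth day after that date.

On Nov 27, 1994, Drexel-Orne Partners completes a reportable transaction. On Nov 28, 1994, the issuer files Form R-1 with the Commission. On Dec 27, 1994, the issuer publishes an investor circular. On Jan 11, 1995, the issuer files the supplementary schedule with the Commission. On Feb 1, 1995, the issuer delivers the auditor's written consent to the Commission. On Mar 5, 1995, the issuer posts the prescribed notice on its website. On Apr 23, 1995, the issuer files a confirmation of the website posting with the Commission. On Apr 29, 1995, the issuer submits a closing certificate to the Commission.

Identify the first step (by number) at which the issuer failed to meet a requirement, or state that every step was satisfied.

(1) due by Nov 27, 1994 + 60 days = Jan 26, 1995; done Nov 28, 1994 — timely.
(2) due by Nov 28, 1994 + 25 days = Dec 23, 1994; done Dec 27, 1994 — 4 days late.
The procedure was therefore not followed at step 2.

Step 2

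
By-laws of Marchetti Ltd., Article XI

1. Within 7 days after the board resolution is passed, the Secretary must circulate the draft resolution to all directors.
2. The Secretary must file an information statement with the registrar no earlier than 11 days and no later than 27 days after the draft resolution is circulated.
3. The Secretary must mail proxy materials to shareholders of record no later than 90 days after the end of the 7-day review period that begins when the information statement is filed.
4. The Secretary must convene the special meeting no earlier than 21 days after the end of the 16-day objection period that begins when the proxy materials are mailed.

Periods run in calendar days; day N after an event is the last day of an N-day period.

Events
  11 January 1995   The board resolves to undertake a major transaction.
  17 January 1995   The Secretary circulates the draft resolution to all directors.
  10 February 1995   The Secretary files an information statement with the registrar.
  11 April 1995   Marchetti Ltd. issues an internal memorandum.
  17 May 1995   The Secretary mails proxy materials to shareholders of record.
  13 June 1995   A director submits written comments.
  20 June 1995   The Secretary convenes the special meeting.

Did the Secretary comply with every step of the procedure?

Step 1: 7 days after 11 January 1995 (when the board resolution is passed) is 18 January 1995; 17 January 1995 is within that limit.
Step 2: the window is 11–27 days after 17 January 1995 (when the draft resolution is circulated), so 28 January 1995 through 13 February 1995; 10 February 1995 falls inside that range.
Step 3: 90 days after 17 February 1995 (end of the 7-day review period, which began when the information statement is filed on 10 February 1995) is 18 May 1995; 17 May 1995 is within that limit.
Step 4: the earliest permitted date is 21 days after 2 June 1995 (end of the 16-day objection period, which began when the proxy materials are mailed on 17 May 1995), i.e. 23 June 1995; acted on 20 June 1995, 3 days prematurely.

No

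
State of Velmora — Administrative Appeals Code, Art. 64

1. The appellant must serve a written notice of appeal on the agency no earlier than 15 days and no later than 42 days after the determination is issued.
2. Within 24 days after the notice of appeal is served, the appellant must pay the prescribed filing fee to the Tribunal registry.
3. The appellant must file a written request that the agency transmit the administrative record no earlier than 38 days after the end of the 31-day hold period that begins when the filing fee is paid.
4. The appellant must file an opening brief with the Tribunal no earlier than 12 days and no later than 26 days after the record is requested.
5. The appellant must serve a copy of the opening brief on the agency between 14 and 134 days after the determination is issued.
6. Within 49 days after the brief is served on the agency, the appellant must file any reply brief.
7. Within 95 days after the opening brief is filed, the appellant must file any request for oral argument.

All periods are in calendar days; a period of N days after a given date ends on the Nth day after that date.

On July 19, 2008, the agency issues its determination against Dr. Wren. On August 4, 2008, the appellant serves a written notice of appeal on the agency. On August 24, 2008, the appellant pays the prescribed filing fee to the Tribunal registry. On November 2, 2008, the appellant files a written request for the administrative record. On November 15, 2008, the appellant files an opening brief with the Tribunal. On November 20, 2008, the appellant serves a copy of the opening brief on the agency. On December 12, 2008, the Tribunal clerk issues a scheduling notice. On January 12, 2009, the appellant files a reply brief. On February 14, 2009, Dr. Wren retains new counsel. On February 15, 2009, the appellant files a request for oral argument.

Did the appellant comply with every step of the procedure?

No

Step 1 — 15 and 42 days from July 19, 2008 (when the determination is issued) are August 3, 2008 and August 30, 2008 respectively; done August 4, 2008 — within the window.
Step 2 — counting 24 days from August 4, 2008 (when the notice of appeal is served) gives a deadline of August 28, 2008; August 24, 2008 is within that limit.
Step 3 — must wait 38 days from September 24, 2008 (end of the 31-day hold period, which began when the filing fee is paid on August 24, 2008), so not before November 1, 2008; November 2, 2008 is on or after that date.
Step 4 — 12 and 26 days from November 2, 2008 (when the record is requested) are November 14, 2008 and November 28, 2008 respectively; done November 15, 2008 — within the window.
Step 5 — 14 and 134 days from July 19, 2008 (when the determination is issued) are August 2, 2008 and November 30, 2008 respectively; done November 20, 2008, which is between those dates.
Step 6 — counting 49 days from November 20, 2008 (when the brief is served on the agency) gives a deadline of January 8, 2009; January 12, 2009 misses that deadline by 4 days.
That is the first point of non-compliance.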